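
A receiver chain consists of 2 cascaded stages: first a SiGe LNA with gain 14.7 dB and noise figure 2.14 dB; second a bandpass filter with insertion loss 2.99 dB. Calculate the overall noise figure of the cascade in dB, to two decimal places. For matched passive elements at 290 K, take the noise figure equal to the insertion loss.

Convert to linear (a loss of L dB is a gain of −L dB): F_i = 10^(NF_i/10), G_i = 10^(G_i,dB/10)
  Stage 1: F_1 = 10^(2.14/10) = 1.637, G_1 = 10^(14.7/10) = 29.51
  Stage 2: F_2 = 10^(2.99/10) = 1.991, G_2 = 10^(−2.99/10) = 0.5023
Friis cascade:
  F = 1.637 + (1.991 − 1)/29.51 = 1.670
NF = 10 log₁₀(1.670) = 2.23 dB

2.23 dB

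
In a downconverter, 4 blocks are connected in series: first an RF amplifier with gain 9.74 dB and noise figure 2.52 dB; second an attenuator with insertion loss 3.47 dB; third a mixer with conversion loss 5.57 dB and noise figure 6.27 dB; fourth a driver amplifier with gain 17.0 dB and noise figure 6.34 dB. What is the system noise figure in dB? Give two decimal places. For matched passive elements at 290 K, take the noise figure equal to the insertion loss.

Convert to linear (a loss of L dB is a gain of −L dB): F_i = 10^(NF_i/10), G_i = 10^(G_i,dB/10)
  Stage 1: F_1 = 10^(2.52/10) = 1.786, G_1 = 10^(9.74/10) = 9.419
  Stage 2: F_2 = 10^(3.47/10) = 2.223, G_2 = 10^(−3.47/10) = 0.4498
  Stage 3: F_3 = 10^(6.27/10) = 4.236, G_3 = 10^(−5.57/10) = 0.2773
  Stage 4: F_4 = 10^(6.34/10) = 4.305, G_4 = 10^(17.0/10) = 50.12
Friis cascade:
  F = 1.786 + (2.223 − 1)/9.419 + (4.236 − 1)/4.236 + (4.305 − 1)/1.175 = 5.494
NF = 10 log₁₀(5.494) = 7.40 dB

7.40 dB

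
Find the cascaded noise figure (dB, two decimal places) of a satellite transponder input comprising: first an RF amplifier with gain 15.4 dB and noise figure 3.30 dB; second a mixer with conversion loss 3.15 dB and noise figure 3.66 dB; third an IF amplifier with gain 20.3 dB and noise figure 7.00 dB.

3.83 dB

Convert to linear (a loss of L dB is a gain of −L dB): F_i = 10^(NF_i/10), G_i = 10^(G_i,dB/10)
  Stage 1: F_1 = 10^(3.30/10) = 2.138, G_1 = 10^(15.4/10) = 34.67
  Stage 2: F_2 = 10^(3.66/10) = 2.323, G_2 = 10^(−3.15/10) = 0.4842
  Stage 3: F_3 = 10^(7.00/10) = 5.012, G_3 = 10^(20.3/10) = 107.2
Friis cascade:
  F = 2.138 + (2.323 − 1)/34.67 + (5.012 − 1)/16.79 = 2.415
NF = 10 log₁₀(2.415) = 3.83 dB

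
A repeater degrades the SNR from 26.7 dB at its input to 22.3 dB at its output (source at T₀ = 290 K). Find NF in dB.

NF (dB) = SNR_in(dB) − SNR_out(dB) when the source is at T₀
NF = 26.7 − 22.3 = 4.4 dB

4.4 dB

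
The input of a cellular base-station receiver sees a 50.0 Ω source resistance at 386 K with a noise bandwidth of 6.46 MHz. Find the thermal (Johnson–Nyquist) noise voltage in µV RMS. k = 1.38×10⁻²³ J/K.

V_n = √(4kTRB)
4kTRB = 4 × 1.38×10⁻²³ × 386 × 5.00×10¹ × 6.46×10⁶ = 6.88×10⁻¹² V²
V_n = √(6.88×10⁻¹²) = 2.62×10⁻⁶ V = 2.62 µV

2.62 µV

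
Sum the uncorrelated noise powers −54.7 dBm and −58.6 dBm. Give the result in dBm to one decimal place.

Convert to linear, add, convert back:
P₁ = 3.39×10⁻⁹ W, P₂ = 1.38×10⁻⁹ W
P_tot = 4.77×10⁻⁹ W → 10 log₁₀(P_tot / 10⁻³) = −53.2 dBm

−53.2 dBm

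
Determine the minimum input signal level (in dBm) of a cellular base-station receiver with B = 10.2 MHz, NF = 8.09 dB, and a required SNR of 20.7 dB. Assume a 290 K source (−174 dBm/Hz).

Sensitivity = −174 + 10 log₁₀(B) + NF + SNR_min
= −174 + 70.09 + 8.09 + 20.7
= −75.12 dBm → −75.1 dBm

−75.1 dBm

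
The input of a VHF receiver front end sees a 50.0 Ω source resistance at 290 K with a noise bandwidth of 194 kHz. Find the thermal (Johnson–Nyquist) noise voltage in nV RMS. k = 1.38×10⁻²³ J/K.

394 nV

V_n = √(4kTRB)
4kTRB = 4 × 1.38×10⁻²³ × 290 × 5.00×10¹ × 1.94×10⁵ = 1.55×10⁻¹³ V²
V_n = √(1.55×10⁻¹³) = 3.94×10⁻⁷ V = 394 nV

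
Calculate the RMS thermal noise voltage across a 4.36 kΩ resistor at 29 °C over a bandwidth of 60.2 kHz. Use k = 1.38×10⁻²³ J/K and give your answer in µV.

T = 29 °C + 273.15 = 302.15 K
V_n = √(4kTRB)
4kTRB = 4 × 1.38×10⁻²³ × 302.15 × 4.36×10³ × 6.02×10⁴ = 4.38×10⁻¹² V²
V_n = √(4.38×10⁻¹²) = 2.09×10⁻⁶ V = 2.09 µV

2.09 µV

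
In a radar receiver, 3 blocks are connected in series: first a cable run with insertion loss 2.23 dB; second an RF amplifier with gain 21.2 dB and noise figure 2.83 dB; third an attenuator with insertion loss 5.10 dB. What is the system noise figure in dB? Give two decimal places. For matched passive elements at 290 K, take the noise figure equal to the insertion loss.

5.10 dB

Convert to linear (a loss of L dB is a gain of −L dB): F_i = 10^(NF_i/10), G_i = 10^(G_i,dB/10)
  Stage 1: F_1 = 10^(2.23/10) = 1.671, G_1 = 10^(−2.23/10) = 0.5984
  Stage 2: F_2 = 10^(2.83/10) = 1.919, G_2 = 10^(21.2/10) = 131.8
  Stage 3: F_3 = 10^(5.10/10) = 3.236, G_3 = 10^(−5.10/10) = 0.3090
Friis cascade:
  F = 1.671 + (1.919 − 1)/0.5984 + (3.236 − 1)/78.89 = 3.235
NF = 10 log₁₀(3.235) = 5.10 dB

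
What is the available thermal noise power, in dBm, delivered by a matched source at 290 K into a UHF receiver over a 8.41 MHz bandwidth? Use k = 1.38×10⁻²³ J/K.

P_n = kTB = 1.38×10⁻²³ × 290 × 8.41×10⁶ = 3.37×10⁻¹⁴ W
In dBm: 10 log₁₀(3.37×10⁻¹⁴ / 10⁻³) = −104.7 dBm

−104.7 dBm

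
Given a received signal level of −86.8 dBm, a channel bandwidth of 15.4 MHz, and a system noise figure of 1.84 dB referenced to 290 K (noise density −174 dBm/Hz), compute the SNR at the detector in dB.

13.5 dB

Noise floor: N = −174 + 10 log₁₀(B) + NF
10 log₁₀(1.54×10⁷) = 71.88 dB
N = −174 + 71.88 + 1.84 = −100.28 dBm
SNR = P_sig − N = −86.8 − (−100.28) = 13.48 dB → 13.5 dB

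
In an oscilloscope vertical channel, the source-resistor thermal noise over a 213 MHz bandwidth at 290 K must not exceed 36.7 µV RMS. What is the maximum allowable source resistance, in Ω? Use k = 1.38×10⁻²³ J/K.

395 Ω

Johnson–Nyquist: V_n = √(4kTRB) ⇒ R = V_n² / (4kTB)
4kTB = 4 × 1.38×10⁻²³ × 290 × 2.13×10⁸ = 3.41×10⁻¹²
R = (3.67×10⁻⁵)² / 3.41×10⁻¹² = 3.95×10² Ω = 395 Ω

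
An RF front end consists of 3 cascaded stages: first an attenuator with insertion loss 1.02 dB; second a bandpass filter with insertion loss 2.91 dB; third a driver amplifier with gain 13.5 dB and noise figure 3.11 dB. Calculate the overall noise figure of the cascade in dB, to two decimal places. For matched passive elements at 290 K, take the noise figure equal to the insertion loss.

Convert to linear (a loss of L dB is a gain of −L dB): F_i = 10^(NF_i/10), G_i = 10^(G_i,dB/10)
  Stage 1: F_1 = 10^(1.02/10) = 1.265, G_1 = 10^(−1.02/10) = 0.7907
  Stage 2: F_2 = 10^(2.91/10) = 1.954, G_2 = 10^(−2.91/10) = 0.5117
  Stage 3: F_3 = 10^(3.11/10) = 2.046, G_3 = 10^(13.5/10) = 22.39
Friis cascade:
  F = 1.265 + (1.954 − 1)/0.7907 + (2.046 − 1)/0.4046 = 5.058
NF = 10 log₁₀(5.058) = 7.04 dB

7.04 dB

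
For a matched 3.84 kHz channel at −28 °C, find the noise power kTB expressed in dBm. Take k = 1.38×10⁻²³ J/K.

−138.9 dBm

T = −28 °C + 273.15 = 245.15 K
P_n = kTB = 1.38×10⁻²³ × 245.15 × 3.84×10³ = 1.30×10⁻¹⁷ W
In dBm: 10 log₁₀(1.30×10⁻¹⁷ / 10⁻³) = −138.9 dBm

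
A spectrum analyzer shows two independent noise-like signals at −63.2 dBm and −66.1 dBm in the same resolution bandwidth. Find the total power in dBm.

Convert to linear, add, convert back:
P₁ = 4.79×10⁻¹⁰ W, P₂ = 2.45×10⁻¹⁰ W
P_tot = 7.24×10⁻¹⁰ W → 10 log₁₀(P_tot / 10⁻³) = −61.4 dBm

−61.4 dBm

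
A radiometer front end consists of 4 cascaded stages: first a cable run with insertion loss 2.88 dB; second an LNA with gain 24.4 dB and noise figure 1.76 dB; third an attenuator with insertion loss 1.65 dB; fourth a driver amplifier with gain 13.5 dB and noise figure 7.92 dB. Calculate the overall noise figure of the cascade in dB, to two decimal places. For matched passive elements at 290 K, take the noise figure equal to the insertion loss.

Convert to linear (a loss of L dB is a gain of −L dB): F_i = 10^(NF_i/10), G_i = 10^(G_i,dB/10)
  Stage 1: F_1 = 10^(2.88/10) = 1.941, G_1 = 10^(−2.88/10) = 0.5152
  Stage 2: F_2 = 10^(1.76/10) = 1.500, G_2 = 10^(24.4/10) = 275.4
  Stage 3: F_3 = 10^(1.65/10) = 1.462, G_3 = 10^(−1.65/10) = 0.6839
  Stage 4: F_4 = 10^(7.92/10) = 6.194, G_4 = 10^(13.5/10) = 22.39
Friis cascade:
  F = 1.941 + (1.500 − 1)/0.5152 + (1.462 − 1)/141.9 + (6.194 − 1)/97.05 = 2.967
NF = 10 log₁₀(2.967) = 4.72 dB

4.72 dB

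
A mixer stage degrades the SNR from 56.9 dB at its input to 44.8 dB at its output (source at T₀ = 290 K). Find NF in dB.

NF (dB) = SNR_in(dB) − SNR_out(dB) when the source is at T₀
NF = 56.9 − 44.8 = 12.1 dB

12.1 dB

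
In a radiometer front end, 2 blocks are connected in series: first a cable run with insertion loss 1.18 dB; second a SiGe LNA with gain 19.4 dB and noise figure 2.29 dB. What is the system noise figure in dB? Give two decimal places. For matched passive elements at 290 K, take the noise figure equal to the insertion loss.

3.47 dB

Convert to linear (a loss of L dB is a gain of −L dB): F_i = 10^(NF_i/10), G_i = 10^(G_i,dB/10)
  Stage 1: F_1 = 10^(1.18/10) = 1.312, G_1 = 10^(−1.18/10) = 0.7621
  Stage 2: F_2 = 10^(2.29/10) = 1.694, G_2 = 10^(19.4/10) = 87.10
Friis cascade:
  F = 1.312 + (1.694 − 1)/0.7621 = 2.223
NF = 10 log₁₀(2.223) = 3.47 dB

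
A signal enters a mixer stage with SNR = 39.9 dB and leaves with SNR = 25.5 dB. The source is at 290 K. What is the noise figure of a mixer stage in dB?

NF (dB) = SNR_in(dB) − SNR_out(dB) when the source is at T₀
NF = 39.9 − 25.5 = 14.4 dB

14.4 dB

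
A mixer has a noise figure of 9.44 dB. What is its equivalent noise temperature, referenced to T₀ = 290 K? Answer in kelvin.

F = 10^(9.44/10) = 8.79023
T_e = (F − 1)·T₀ = (8.79023 − 1) × 290 = 2259 K

2259 K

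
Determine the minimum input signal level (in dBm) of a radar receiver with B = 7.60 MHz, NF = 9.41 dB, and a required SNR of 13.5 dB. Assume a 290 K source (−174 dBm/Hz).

Sensitivity = −174 + 10 log₁₀(B) + NF + SNR_min
= −174 + 68.81 + 9.41 + 13.5
= −82.28 dBm → −82.3 dBm

−82.3 dBm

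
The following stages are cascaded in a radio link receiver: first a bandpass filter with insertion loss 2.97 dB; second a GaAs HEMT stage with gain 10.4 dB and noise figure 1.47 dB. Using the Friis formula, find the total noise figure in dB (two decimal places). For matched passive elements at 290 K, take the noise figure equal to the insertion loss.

4.44 dB

Convert to linear (a loss of L dB is a gain of −L dB): F_i = 10^(NF_i/10), G_i = 10^(G_i,dB/10)
  Stage 1: F_1 = 10^(2.97/10) = 1.982, G_1 = 10^(−2.97/10) = 0.5047
  Stage 2: F_2 = 10^(1.47/10) = 1.403, G_2 = 10^(10.4/10) = 10.96
Friis cascade:
  F = 1.982 + (1.403 − 1)/0.5047 = 2.780
NF = 10 log₁₀(2.780) = 4.44 dB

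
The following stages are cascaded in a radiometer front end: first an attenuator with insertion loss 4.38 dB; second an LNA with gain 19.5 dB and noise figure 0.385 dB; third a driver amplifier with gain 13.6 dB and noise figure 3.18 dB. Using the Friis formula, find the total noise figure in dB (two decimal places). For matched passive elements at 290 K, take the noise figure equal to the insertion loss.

Convert to linear (a loss of L dB is a gain of −L dB): F_i = 10^(NF_i/10), G_i = 10^(G_i,dB/10)
  Stage 1: F_1 = 10^(4.38/10) = 2.742, G_1 = 10^(−4.38/10) = 0.3648
  Stage 2: F_2 = 10^(0.385/10) = 1.093, G_2 = 10^(19.5/10) = 89.13
  Stage 3: F_3 = 10^(3.18/10) = 2.080, G_3 = 10^(13.6/10) = 22.91
Friis cascade:
  F = 2.742 + (1.093 − 1)/0.3648 + (2.080 − 1)/32.51 = 3.029
NF = 10 log₁₀(3.029) = 4.81 dB

4.81 dB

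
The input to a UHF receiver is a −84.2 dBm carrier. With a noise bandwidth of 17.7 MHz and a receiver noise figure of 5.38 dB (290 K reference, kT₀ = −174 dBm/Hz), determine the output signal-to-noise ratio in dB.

11.9 dB

Noise floor: N = −174 + 10 log₁₀(B) + NF
10 log₁₀(1.77×10⁷) = 72.48 dB
N = −174 + 72.48 + 5.38 = −96.14 dBm
SNR = P_sig − N = −84.2 − (−96.14) = 11.94 dB → 11.9 dB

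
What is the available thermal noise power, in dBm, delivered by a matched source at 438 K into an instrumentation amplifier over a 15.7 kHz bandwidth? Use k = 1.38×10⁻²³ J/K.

P_n = kTB = 1.38×10⁻²³ × 438 × 1.57×10⁴ = 9.49×10⁻¹⁷ W
In dBm: 10 log₁₀(9.49×10⁻¹⁷ / 10⁻³) = −130.2 dBm

−130.2 dBm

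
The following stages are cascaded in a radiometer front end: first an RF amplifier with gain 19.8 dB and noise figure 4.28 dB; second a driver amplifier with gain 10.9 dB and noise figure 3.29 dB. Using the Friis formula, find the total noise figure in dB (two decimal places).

Convert to linear (a loss of L dB is a gain of −L dB): F_i = 10^(NF_i/10), G_i = 10^(G_i,dB/10)
  Stage 1: F_1 = 10^(4.28/10) = 2.679, G_1 = 10^(19.8/10) = 95.50
  Stage 2: F_2 = 10^(3.29/10) = 2.133, G_2 = 10^(10.9/10) = 12.30
Friis cascade:
  F = 2.679 + (2.133 − 1)/95.50 = 2.691
NF = 10 log₁₀(2.691) = 4.30 dB

4.30 dB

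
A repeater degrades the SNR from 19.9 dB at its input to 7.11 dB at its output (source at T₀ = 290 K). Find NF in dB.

NF (dB) = SNR_in(dB) − SNR_out(dB) when the source is at T₀
NF = 19.9 − 7.11 = 12.79 dB

12.79 dB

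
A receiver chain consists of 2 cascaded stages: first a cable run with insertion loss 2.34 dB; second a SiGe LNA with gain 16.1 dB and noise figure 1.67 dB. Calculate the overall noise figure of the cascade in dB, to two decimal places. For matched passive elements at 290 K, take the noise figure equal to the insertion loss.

Convert to linear (a loss of L dB is a gain of −L dB): F_i = 10^(NF_i/10), G_i = 10^(G_i,dB/10)
  Stage 1: F_1 = 10^(2.34/10) = 1.714, G_1 = 10^(−2.34/10) = 0.5834
  Stage 2: F_2 = 10^(1.67/10) = 1.469, G_2 = 10^(16.1/10) = 40.74
Friis cascade:
  F = 1.714 + (1.469 − 1)/0.5834 = 2.518
NF = 10 log₁₀(2.518) = 4.01 dB

4.01 dB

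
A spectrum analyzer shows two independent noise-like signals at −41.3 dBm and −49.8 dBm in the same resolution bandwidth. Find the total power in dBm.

Convert to linear, add, convert back:
P₁ = 7.41×10⁻⁸ W, P₂ = 1.05×10⁻⁸ W
P_tot = 8.46×10⁻⁸ W → 10 log₁₀(P_tot / 10⁻³) = −40.7 dBm

−40.7 dBm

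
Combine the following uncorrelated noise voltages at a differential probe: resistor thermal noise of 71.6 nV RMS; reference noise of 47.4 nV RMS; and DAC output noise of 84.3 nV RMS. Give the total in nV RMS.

Uncorrelated sources add in power (mean-square): V_tot = √(ΣV_i²)
V_tot = √[(7.16×10⁻⁸)² + (4.74×10⁻⁸)² + (8.43×10⁻⁸)²] = 1.20×10⁻⁷ V = 120 nV

120 nV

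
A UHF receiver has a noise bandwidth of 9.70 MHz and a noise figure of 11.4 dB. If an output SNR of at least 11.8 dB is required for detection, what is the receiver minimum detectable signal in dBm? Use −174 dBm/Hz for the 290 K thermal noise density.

−80.9 dBm

Sensitivity = −174 + 10 log₁₀(B) + NF + SNR_min
= −174 + 69.87 + 11.4 + 11.8
= −80.93 dBm → −80.9 dBm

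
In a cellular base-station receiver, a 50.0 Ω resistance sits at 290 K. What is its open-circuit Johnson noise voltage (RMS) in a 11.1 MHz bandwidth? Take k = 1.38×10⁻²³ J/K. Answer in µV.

2.98 µV

V_n = √(4kTRB)
4kTRB = 4 × 1.38×10⁻²³ × 290 × 5.00×10¹ × 1.11×10⁷ = 8.88×10⁻¹² V²
V_n = √(8.88×10⁻¹²) = 2.98×10⁻⁶ V = 2.98 µV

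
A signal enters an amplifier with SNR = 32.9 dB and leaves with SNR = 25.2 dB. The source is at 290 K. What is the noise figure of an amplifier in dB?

NF (dB) = SNR_in(dB) − SNR_out(dB) when the source is at T₀
NF = 32.9 − 25.2 = 7.7 dB

7.7 dB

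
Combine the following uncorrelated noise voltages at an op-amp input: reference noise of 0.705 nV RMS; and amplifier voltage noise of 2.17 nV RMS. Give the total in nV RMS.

Uncorrelated sources add in power (mean-square): V_tot = √(ΣV_i²)
V_tot = √[(7.05×10⁻¹⁰)² + (2.17×10⁻⁹)²] = 2.28×10⁻⁹ V = 2.28 nV

2.28 nV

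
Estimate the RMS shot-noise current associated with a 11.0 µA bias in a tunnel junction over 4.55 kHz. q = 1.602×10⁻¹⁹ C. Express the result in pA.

127 pA

I_n = √(2qI·B)
2qI·B = 2 × 1.602×10⁻¹⁹ × 1.10×10⁻⁵ × 4.55×10³ = 1.60×10⁻²⁰ A²
I_n = √(1.60×10⁻²⁰) = 1.27×10⁻¹⁰ A = 127 pA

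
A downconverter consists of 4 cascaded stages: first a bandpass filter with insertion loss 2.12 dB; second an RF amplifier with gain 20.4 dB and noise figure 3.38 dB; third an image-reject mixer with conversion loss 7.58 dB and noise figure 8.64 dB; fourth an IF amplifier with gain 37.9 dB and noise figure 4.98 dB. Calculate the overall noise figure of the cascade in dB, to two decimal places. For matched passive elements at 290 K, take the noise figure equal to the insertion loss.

Convert to linear (a loss of L dB is a gain of −L dB): F_i = 10^(NF_i/10), G_i = 10^(G_i,dB/10)
  Stage 1: F_1 = 10^(2.12/10) = 1.629, G_1 = 10^(−2.12/10) = 0.6138
  Stage 2: F_2 = 10^(3.38/10) = 2.178, G_2 = 10^(20.4/10) = 109.6
  Stage 3: F_3 = 10^(8.64/10) = 7.311, G_3 = 10^(−7.58/10) = 0.1746
  Stage 4: F_4 = 10^(4.98/10) = 3.148, G_4 = 10^(37.9/10) = 6166
Friis cascade:
  F = 1.629 + (2.178 − 1)/0.6138 + (7.311 − 1)/67.30 + (3.148 − 1)/11.75 = 3.825
NF = 10 log₁₀(3.825) = 5.83 dB

5.83 dB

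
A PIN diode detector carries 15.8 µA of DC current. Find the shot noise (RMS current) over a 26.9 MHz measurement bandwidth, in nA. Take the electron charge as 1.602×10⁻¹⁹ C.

11.7 nA

I_n = √(2qI·B)
2qI·B = 2 × 1.602×10⁻¹⁹ × 1.58×10⁻⁵ × 2.69×10⁷ = 1.36×10⁻¹⁶ A²
I_n = √(1.36×10⁻¹⁶) = 1.17×10⁻⁸ A = 11.7 nA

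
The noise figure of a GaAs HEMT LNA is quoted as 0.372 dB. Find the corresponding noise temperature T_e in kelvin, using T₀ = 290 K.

F = 10^(0.372/10) = 1.08943
T_e = (F − 1)·T₀ = (1.08943 − 1) × 290 = 25.9 K

25.9 K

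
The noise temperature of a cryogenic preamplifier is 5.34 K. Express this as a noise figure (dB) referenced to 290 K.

0.079 dB

F = 1 + T_e/T₀ = 1 + 5.34/290 = 1.01841
NF = 10 log₁₀(1.01841) = 0.079 dB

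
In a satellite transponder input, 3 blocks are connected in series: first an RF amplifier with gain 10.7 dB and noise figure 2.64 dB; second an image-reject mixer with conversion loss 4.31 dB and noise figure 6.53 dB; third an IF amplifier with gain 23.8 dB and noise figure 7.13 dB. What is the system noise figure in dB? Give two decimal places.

Convert to linear (a loss of L dB is a gain of −L dB): F_i = 10^(NF_i/10), G_i = 10^(G_i,dB/10)
  Stage 1: F_1 = 10^(2.64/10) = 1.837, G_1 = 10^(10.7/10) = 11.75
  Stage 2: F_2 = 10^(6.53/10) = 4.498, G_2 = 10^(−4.31/10) = 0.3707
  Stage 3: F_3 = 10^(7.13/10) = 5.164, G_3 = 10^(23.8/10) = 239.9
Friis cascade:
  F = 1.837 + (4.498 − 1)/11.75 + (5.164 − 1)/4.355 = 3.090
NF = 10 log₁₀(3.090) = 4.90 dB

4.90 dB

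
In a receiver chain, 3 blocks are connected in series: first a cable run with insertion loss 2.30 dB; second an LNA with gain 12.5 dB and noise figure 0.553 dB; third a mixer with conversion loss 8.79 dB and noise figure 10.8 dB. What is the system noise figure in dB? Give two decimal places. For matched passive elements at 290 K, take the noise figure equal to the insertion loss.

Convert to linear (a loss of L dB is a gain of −L dB): F_i = 10^(NF_i/10), G_i = 10^(G_i,dB/10)
  Stage 1: F_1 = 10^(2.30/10) = 1.698, G_1 = 10^(−2.30/10) = 0.5888
  Stage 2: F_2 = 10^(0.553/10) = 1.136, G_2 = 10^(12.5/10) = 17.78
  Stage 3: F_3 = 10^(10.8/10) = 12.02, G_3 = 10^(−8.79/10) = 0.1321
Friis cascade:
  F = 1.698 + (1.136 − 1)/0.5888 + (12.02 − 1)/10.47 = 2.982
NF = 10 log₁₀(2.982) = 4.74 dB

4.74 dB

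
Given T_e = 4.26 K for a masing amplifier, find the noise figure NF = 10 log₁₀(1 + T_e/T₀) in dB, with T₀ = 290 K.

0.063 dB

F = 1 + T_e/T₀ = 1 + 4.26/290 = 1.01469
NF = 10 log₁₀(1.01469) = 0.063 dB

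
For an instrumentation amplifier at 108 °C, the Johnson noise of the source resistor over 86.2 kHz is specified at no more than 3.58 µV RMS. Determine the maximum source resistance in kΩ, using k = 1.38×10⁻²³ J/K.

T = 108 °C + 273.15 = 381.15 K
Johnson–Nyquist: V_n = √(4kTRB) ⇒ R = V_n² / (4kTB)
4kTB = 4 × 1.38×10⁻²³ × 381.15 × 8.62×10⁴ = 1.81×10⁻¹⁵
R = (3.58×10⁻⁶)² / 1.81×10⁻¹⁵ = 7.07×10³ Ω = 7.07 kΩ

7.07 kΩ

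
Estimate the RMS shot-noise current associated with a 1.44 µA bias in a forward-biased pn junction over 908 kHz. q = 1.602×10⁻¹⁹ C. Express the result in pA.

I_n = √(2qI·B)
2qI·B = 2 × 1.602×10⁻¹⁹ × 1.44×10⁻⁶ × 9.08×10⁵ = 4.19×10⁻¹⁹ A²
I_n = √(4.19×10⁻¹⁹) = 6.47×10⁻¹⁰ A = 647 pA

647 pA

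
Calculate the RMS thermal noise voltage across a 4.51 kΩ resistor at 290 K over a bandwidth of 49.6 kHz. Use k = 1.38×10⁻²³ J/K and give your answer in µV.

V_n = √(4kTRB)
4kTRB = 4 × 1.38×10⁻²³ × 290 × 4.51×10³ × 4.96×10⁴ = 3.58×10⁻¹² V²
V_n = √(3.58×10⁻¹²) = 1.89×10⁻⁶ V = 1.89 µV

1.89 µV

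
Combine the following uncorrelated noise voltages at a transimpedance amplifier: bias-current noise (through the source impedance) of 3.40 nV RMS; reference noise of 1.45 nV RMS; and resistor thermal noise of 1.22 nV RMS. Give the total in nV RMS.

3.89 nV

Uncorrelated sources add in power (mean-square): V_tot = √(ΣV_i²)
V_tot = √[(3.40×10⁻⁹)² + (1.45×10⁻⁹)² + (1.22×10⁻⁹)²] = 3.89×10⁻⁹ V = 3.89 nV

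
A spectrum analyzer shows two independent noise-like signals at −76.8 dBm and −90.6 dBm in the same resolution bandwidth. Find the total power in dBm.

−76.6 dBm

Convert to linear, add, convert back:
P₁ = 2.09×10⁻¹¹ W, P₂ = 8.71×10⁻¹³ W
P_tot = 2.18×10⁻¹¹ W → 10 log₁₀(P_tot / 10⁻³) = −76.6 dBm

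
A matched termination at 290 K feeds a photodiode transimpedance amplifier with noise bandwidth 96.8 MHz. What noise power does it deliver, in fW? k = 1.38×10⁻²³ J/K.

P_n = kTB = 1.38×10⁻²³ × 290 × 9.68×10⁷ = 3.87×10⁻¹³ W = 387 fW

387 fW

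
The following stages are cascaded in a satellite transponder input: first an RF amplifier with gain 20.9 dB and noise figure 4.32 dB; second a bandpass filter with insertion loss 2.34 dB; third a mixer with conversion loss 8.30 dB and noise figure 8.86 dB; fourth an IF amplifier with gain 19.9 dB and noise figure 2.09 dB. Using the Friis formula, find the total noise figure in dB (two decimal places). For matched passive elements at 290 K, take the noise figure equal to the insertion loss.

Convert to linear (a loss of L dB is a gain of −L dB): F_i = 10^(NF_i/10), G_i = 10^(G_i,dB/10)
  Stage 1: F_1 = 10^(4.32/10) = 2.704, G_1 = 10^(20.9/10) = 123.0
  Stage 2: F_2 = 10^(2.34/10) = 1.714, G_2 = 10^(−2.34/10) = 0.5834
  Stage 3: F_3 = 10^(8.86/10) = 7.691, G_3 = 10^(−8.30/10) = 0.1479
  Stage 4: F_4 = 10^(2.09/10) = 1.618, G_4 = 10^(19.9/10) = 97.72
Friis cascade:
  F = 2.704 + (1.714 − 1)/123.0 + (7.691 − 1)/71.78 + (1.618 − 1)/10.62 = 2.861
NF = 10 log₁₀(2.861) = 4.57 dB

4.57 dB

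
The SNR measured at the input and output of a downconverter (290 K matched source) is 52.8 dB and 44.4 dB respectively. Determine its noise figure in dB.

8.4 dB

NF (dB) = SNR_in(dB) − SNR_out(dB) when the source is at T₀
NF = 52.8 − 44.4 = 8.4 dB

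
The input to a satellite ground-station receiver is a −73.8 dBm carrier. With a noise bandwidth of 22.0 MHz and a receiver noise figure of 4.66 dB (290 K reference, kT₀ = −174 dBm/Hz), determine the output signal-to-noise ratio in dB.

Noise floor: N = −174 + 10 log₁₀(B) + NF
10 log₁₀(2.20×10⁷) = 73.42 dB
N = −174 + 73.42 + 4.66 = −95.92 dBm
SNR = P_sig − N = −73.8 − (−95.92) = 22.12 dB → 22.1 dB

22.1 dB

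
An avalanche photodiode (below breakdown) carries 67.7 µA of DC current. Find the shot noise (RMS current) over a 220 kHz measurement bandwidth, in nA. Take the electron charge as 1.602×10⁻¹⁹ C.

2.18 nA

I_n = √(2qI·B)
2qI·B = 2 × 1.602×10⁻¹⁹ × 6.77×10⁻⁵ × 2.20×10⁵ = 4.77×10⁻¹⁸ A²
I_n = √(4.77×10⁻¹⁸) = 2.18×10⁻⁹ A = 2.18 nA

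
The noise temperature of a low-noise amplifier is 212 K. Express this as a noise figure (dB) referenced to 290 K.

F = 1 + T_e/T₀ = 1 + 212/290 = 1.73103
NF = 10 log₁₀(1.73103) = 2.38 dB

2.38 dB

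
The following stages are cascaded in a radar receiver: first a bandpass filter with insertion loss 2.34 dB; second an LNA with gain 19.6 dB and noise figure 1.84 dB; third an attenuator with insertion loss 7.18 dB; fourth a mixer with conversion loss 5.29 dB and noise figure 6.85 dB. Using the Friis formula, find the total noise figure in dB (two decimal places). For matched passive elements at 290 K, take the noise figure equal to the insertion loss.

4.88 dB

Convert to linear (a loss of L dB is a gain of −L dB): F_i = 10^(NF_i/10), G_i = 10^(G_i,dB/10)
  Stage 1: F_1 = 10^(2.34/10) = 1.714, G_1 = 10^(−2.34/10) = 0.5834
  Stage 2: F_2 = 10^(1.84/10) = 1.528, G_2 = 10^(19.6/10) = 91.20
  Stage 3: F_3 = 10^(7.18/10) = 5.224, G_3 = 10^(−7.18/10) = 0.1914
  Stage 4: F_4 = 10^(6.85/10) = 4.842, G_4 = 10^(−5.29/10) = 0.2958
Friis cascade:
  F = 1.714 + (1.528 − 1)/0.5834 + (5.224 − 1)/53.21 + (4.842 − 1)/10.19 = 3.075
NF = 10 log₁₀(3.075) = 4.88 dB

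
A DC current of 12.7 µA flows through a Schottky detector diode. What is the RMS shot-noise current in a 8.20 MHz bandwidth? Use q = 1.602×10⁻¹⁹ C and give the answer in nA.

5.78 nA

I_n = √(2qI·B)
2qI·B = 2 × 1.602×10⁻¹⁹ × 1.27×10⁻⁵ × 8.20×10⁶ = 3.34×10⁻¹⁷ A²
I_n = √(3.34×10⁻¹⁷) = 5.78×10⁻⁹ A = 5.78 nA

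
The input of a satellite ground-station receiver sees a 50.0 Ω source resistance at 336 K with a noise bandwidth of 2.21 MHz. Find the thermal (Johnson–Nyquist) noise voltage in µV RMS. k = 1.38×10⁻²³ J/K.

V_n = √(4kTRB)
4kTRB = 4 × 1.38×10⁻²³ × 336 × 5.00×10¹ × 2.21×10⁶ = 2.05×10⁻¹² V²
V_n = √(2.05×10⁻¹²) = 1.43×10⁻⁶ V = 1.43 µV

1.43 µV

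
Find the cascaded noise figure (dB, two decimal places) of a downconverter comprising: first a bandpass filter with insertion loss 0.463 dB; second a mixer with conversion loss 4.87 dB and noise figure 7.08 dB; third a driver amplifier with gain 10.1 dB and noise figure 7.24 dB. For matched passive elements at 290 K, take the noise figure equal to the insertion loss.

13.09 dB

Convert to linear (a loss of L dB is a gain of −L dB): F_i = 10^(NF_i/10), G_i = 10^(G_i,dB/10)
  Stage 1: F_1 = 10^(0.463/10) = 1.112, G_1 = 10^(−0.463/10) = 0.8989
  Stage 2: F_2 = 10^(7.08/10) = 5.105, G_2 = 10^(−4.87/10) = 0.3258
  Stage 3: F_3 = 10^(7.24/10) = 5.297, G_3 = 10^(10.1/10) = 10.23
Friis cascade:
  F = 1.112 + (5.105 − 1)/0.8989 + (5.297 − 1)/0.2929 = 20.35
NF = 10 log₁₀(20.35) = 13.09 dB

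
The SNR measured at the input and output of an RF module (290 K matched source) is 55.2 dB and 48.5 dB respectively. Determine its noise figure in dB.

NF (dB) = SNR_in(dB) − SNR_out(dB) when the source is at T₀
NF = 55.2 − 48.5 = 6.7 dB

6.7 dB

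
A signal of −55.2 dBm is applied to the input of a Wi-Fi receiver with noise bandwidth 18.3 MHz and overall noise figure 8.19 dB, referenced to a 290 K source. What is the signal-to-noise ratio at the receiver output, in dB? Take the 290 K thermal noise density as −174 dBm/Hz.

Noise floor: N = −174 + 10 log₁₀(B) + NF
10 log₁₀(1.83×10⁷) = 72.62 dB
N = −174 + 72.62 + 8.19 = −93.19 dBm
SNR = P_sig − N = −55.2 − (−93.19) = 37.99 dB → 38.0 dB

38.0 dB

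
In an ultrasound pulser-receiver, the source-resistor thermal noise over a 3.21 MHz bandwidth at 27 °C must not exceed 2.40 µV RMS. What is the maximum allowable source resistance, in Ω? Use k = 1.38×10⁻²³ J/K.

108 Ω

T = 27 °C + 273.15 = 300.15 K
Johnson–Nyquist: V_n = √(4kTRB) ⇒ R = V_n² / (4kTB)
4kTB = 4 × 1.38×10⁻²³ × 300.15 × 3.21×10⁶ = 5.32×10⁻¹⁴
R = (2.40×10⁻⁶)² / 5.32×10⁻¹⁴ = 1.08×10² Ω = 108 Ω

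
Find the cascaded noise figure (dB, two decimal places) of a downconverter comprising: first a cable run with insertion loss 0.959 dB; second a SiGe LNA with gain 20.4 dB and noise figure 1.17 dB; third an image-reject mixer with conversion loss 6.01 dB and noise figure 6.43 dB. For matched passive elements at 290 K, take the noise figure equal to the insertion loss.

2.23 dB

Convert to linear (a loss of L dB is a gain of −L dB): F_i = 10^(NF_i/10), G_i = 10^(G_i,dB/10)
  Stage 1: F_1 = 10^(0.959/10) = 1.247, G_1 = 10^(−0.959/10) = 0.8019
  Stage 2: F_2 = 10^(1.17/10) = 1.309, G_2 = 10^(20.4/10) = 109.6
  Stage 3: F_3 = 10^(6.43/10) = 4.395, G_3 = 10^(−6.01/10) = 0.2506
Friis cascade:
  F = 1.247 + (1.309 − 1)/0.8019 + (4.395 − 1)/87.92 = 1.671
NF = 10 log₁₀(1.671) = 2.23 dB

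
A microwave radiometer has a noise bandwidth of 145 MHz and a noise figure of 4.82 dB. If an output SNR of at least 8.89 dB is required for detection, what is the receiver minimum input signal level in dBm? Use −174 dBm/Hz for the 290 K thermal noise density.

Sensitivity = −174 + 10 log₁₀(B) + NF + SNR_min
= −174 + 81.61 + 4.82 + 8.89
= −78.68 dBm → −78.7 dBm

−78.7 dBm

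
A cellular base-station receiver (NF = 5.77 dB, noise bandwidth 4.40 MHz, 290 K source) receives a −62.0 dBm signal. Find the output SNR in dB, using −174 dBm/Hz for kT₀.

Noise floor: N = −174 + 10 log₁₀(B) + NF
10 log₁₀(4.40×10⁶) = 66.43 dB
N = −174 + 66.43 + 5.77 = −101.80 dBm
SNR = P_sig − N = −62.0 − (−101.80) = 39.80 dB → 39.8 dB

39.8 dB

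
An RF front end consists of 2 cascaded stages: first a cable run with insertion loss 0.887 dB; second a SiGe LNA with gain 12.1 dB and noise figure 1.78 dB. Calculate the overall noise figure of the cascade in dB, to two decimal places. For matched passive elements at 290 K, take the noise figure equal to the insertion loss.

2.67 dB

Convert to linear (a loss of L dB is a gain of −L dB): F_i = 10^(NF_i/10), G_i = 10^(G_i,dB/10)
  Stage 1: F_1 = 10^(0.887/10) = 1.227, G_1 = 10^(−0.887/10) = 0.8153
  Stage 2: F_2 = 10^(1.78/10) = 1.507, G_2 = 10^(12.1/10) = 16.22
Friis cascade:
  F = 1.227 + (1.507 − 1)/0.8153 = 1.848
NF = 10 log₁₀(1.848) = 2.67 dB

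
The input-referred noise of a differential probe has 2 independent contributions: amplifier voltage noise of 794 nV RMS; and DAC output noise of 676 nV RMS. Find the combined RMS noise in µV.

Uncorrelated sources add in power (mean-square): V_tot = √(ΣV_i²)
V_tot = √[(7.94×10⁻⁷)² + (6.76×10⁻⁷)²] = 1.04×10⁻⁶ V = 1.04 µV

1.04 µV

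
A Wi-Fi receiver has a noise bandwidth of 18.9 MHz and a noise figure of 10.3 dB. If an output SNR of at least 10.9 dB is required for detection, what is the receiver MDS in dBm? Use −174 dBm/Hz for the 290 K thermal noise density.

−80.0 dBm

Sensitivity = −174 + 10 log₁₀(B) + NF + SNR_min
= −174 + 72.76 + 10.3 + 10.9
= −80.04 dBm → −80.0 dBm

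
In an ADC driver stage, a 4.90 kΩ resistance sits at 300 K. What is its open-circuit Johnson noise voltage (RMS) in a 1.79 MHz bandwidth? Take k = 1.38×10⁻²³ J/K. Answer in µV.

12.1 µV

V_n = √(4kTRB)
4kTRB = 4 × 1.38×10⁻²³ × 300 × 4.90×10³ × 1.79×10⁶ = 1.45×10⁻¹⁰ V²
V_n = √(1.45×10⁻¹⁰) = 1.21×10⁻⁵ V = 12.1 µV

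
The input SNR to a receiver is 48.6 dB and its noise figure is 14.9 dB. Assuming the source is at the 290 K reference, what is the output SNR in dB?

33.7 dB

By definition F = SNR_in/SNR_out, so in dB: SNR_out = SNR_in − NF
SNR_out = 48.6 − 14.9 = 33.7 dB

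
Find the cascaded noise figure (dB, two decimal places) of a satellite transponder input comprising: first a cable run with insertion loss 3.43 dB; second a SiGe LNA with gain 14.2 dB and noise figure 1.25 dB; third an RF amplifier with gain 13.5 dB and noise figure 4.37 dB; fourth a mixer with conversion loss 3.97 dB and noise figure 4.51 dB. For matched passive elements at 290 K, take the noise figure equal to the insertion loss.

Convert to linear (a loss of L dB is a gain of −L dB): F_i = 10^(NF_i/10), G_i = 10^(G_i,dB/10)
  Stage 1: F_1 = 10^(3.43/10) = 2.203, G_1 = 10^(−3.43/10) = 0.4539
  Stage 2: F_2 = 10^(1.25/10) = 1.334, G_2 = 10^(14.2/10) = 26.30
  Stage 3: F_3 = 10^(4.37/10) = 2.735, G_3 = 10^(13.5/10) = 22.39
  Stage 4: F_4 = 10^(4.51/10) = 2.825, G_4 = 10^(−3.97/10) = 0.4009
Friis cascade:
  F = 2.203 + (1.334 − 1)/0.4539 + (2.735 − 1)/11.94 + (2.825 − 1)/267.3 = 3.090
NF = 10 log₁₀(3.090) = 4.90 dB

4.90 dB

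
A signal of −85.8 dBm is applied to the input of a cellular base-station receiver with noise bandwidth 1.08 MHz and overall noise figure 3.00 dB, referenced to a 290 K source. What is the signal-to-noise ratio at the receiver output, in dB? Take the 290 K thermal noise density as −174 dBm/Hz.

Noise floor: N = −174 + 10 log₁₀(B) + NF
10 log₁₀(1.08×10⁶) = 60.33 dB
N = −174 + 60.33 + 3.00 = −110.67 dBm
SNR = P_sig − N = −85.8 − (−110.67) = 24.87 dB → 24.9 dB

24.9 dB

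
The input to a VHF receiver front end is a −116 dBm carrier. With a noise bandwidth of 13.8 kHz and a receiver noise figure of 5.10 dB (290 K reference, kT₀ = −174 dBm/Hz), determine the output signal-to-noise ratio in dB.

Noise floor: N = −174 + 10 log₁₀(B) + NF
10 log₁₀(1.38×10⁴) = 41.4 dB
N = −174 + 41.4 + 5.10 = −127.50 dBm
SNR = P_sig − N = −116 − (−127.50) = 11.50 dB → 11.5 dB

11.5 dB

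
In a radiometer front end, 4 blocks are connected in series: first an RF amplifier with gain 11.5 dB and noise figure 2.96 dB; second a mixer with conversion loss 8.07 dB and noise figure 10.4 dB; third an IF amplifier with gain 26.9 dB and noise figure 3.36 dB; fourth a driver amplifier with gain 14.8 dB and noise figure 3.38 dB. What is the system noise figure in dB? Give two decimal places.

5.07 dB

Convert to linear (a loss of L dB is a gain of −L dB): F_i = 10^(NF_i/10), G_i = 10^(G_i,dB/10)
  Stage 1: F_1 = 10^(2.96/10) = 1.977, G_1 = 10^(11.5/10) = 14.13
  Stage 2: F_2 = 10^(10.4/10) = 10.96, G_2 = 10^(−8.07/10) = 0.1560
  Stage 3: F_3 = 10^(3.36/10) = 2.168, G_3 = 10^(26.9/10) = 489.8
  Stage 4: F_4 = 10^(3.38/10) = 2.178, G_4 = 10^(14.8/10) = 30.20
Friis cascade:
  F = 1.977 + (10.96 − 1)/14.13 + (2.168 − 1)/2.203 + (2.178 − 1)/1079 = 3.214
NF = 10 log₁₀(3.214) = 5.07 dB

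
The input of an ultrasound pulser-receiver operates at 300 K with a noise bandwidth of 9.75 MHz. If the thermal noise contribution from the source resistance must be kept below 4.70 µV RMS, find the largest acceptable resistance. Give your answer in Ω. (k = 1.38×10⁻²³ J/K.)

Johnson–Nyquist: V_n = √(4kTRB) ⇒ R = V_n² / (4kTB)
4kTB = 4 × 1.38×10⁻²³ × 300 × 9.75×10⁶ = 1.61×10⁻¹³
R = (4.70×10⁻⁶)² / 1.61×10⁻¹³ = 1.37×10² Ω = 137 Ω

137 Ω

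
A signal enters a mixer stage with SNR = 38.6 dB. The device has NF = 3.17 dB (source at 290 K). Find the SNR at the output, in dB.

35.43 dB

By definition F = SNR_in/SNR_out, so in dB: SNR_out = SNR_in − NF
SNR_out = 38.6 − 3.17 = 35.43 dB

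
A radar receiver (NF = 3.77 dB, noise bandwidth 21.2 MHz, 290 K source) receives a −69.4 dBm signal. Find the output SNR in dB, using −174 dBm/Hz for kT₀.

27.6 dB

Noise floor: N = −174 + 10 log₁₀(B) + NF
10 log₁₀(2.12×10⁷) = 73.26 dB
N = −174 + 73.26 + 3.77 = −96.97 dBm
SNR = P_sig − N = −69.4 − (−96.97) = 27.57 dB → 27.6 dB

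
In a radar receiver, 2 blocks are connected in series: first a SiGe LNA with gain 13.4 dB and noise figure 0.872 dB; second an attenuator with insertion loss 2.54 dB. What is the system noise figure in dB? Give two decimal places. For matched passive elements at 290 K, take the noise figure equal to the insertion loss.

Convert to linear (a loss of L dB is a gain of −L dB): F_i = 10^(NF_i/10), G_i = 10^(G_i,dB/10)
  Stage 1: F_1 = 10^(0.872/10) = 1.222, G_1 = 10^(13.4/10) = 21.88
  Stage 2: F_2 = 10^(2.54/10) = 1.795, G_2 = 10^(−2.54/10) = 0.5572
Friis cascade:
  F = 1.222 + (1.795 − 1)/21.88 = 1.259
NF = 10 log₁₀(1.259) = 1.00 dB

1.00 dB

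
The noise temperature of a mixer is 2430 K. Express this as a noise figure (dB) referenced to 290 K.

F = 1 + T_e/T₀ = 1 + 2430/290 = 9.37931
NF = 10 log₁₀(9.37931) = 9.72 dB

9.72 dB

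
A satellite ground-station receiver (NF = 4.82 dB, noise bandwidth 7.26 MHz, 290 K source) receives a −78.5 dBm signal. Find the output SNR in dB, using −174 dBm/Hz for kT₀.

22.1 dB

Noise floor: N = −174 + 10 log₁₀(B) + NF
10 log₁₀(7.26×10⁶) = 68.61 dB
N = −174 + 68.61 + 4.82 = −100.57 dBm
SNR = P_sig − N = −78.5 − (−100.57) = 22.07 dB → 22.1 dB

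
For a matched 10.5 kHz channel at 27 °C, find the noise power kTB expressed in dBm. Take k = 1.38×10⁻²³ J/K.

−133.6 dBm

T = 27 °C + 273.15 = 300.15 K
P_n = kTB = 1.38×10⁻²³ × 300.15 × 1.05×10⁴ = 4.35×10⁻¹⁷ W
In dBm: 10 log₁₀(4.35×10⁻¹⁷ / 10⁻³) = −133.6 dBm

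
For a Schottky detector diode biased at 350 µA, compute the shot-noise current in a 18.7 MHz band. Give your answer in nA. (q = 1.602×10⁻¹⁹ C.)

I_n = √(2qI·B)
2qI·B = 2 × 1.602×10⁻¹⁹ × 3.50×10⁻⁴ × 1.87×10⁷ = 2.10×10⁻¹⁵ A²
I_n = √(2.10×10⁻¹⁵) = 4.58×10⁻⁸ A = 45.8 nA

45.8 nA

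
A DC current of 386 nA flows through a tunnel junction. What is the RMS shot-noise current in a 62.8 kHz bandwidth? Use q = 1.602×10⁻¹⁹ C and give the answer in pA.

I_n = √(2qI·B)
2qI·B = 2 × 1.602×10⁻¹⁹ × 3.86×10⁻⁷ × 6.28×10⁴ = 7.77×10⁻²¹ A²
I_n = √(7.77×10⁻²¹) = 8.81×10⁻¹¹ A = 88.1 pA

88.1 pA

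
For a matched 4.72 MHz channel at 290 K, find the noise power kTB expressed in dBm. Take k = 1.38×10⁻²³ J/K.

P_n = kTB = 1.38×10⁻²³ × 290 × 4.72×10⁶ = 1.89×10⁻¹⁴ W
In dBm: 10 log₁₀(1.89×10⁻¹⁴ / 10⁻³) = −107.2 dBm

−107.2 dBm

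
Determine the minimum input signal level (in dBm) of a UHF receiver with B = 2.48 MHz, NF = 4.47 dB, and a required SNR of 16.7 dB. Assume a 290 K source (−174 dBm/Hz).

−88.9 dBm

Sensitivity = −174 + 10 log₁₀(B) + NF + SNR_min
= −174 + 63.94 + 4.47 + 16.7
= −88.89 dBm → −88.9 dBm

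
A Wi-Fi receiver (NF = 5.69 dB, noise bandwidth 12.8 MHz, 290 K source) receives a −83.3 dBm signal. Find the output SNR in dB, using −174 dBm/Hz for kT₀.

13.9 dB

Noise floor: N = −174 + 10 log₁₀(B) + NF
10 log₁₀(1.28×10⁷) = 71.07 dB
N = −174 + 71.07 + 5.69 = −97.24 dBm
SNR = P_sig − N = −83.3 − (−97.24) = 13.94 dB → 13.9 dB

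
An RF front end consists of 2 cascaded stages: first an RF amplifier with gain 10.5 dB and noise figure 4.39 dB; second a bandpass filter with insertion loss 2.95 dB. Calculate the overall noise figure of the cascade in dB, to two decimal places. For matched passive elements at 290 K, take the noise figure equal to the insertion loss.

Convert to linear (a loss of L dB is a gain of −L dB): F_i = 10^(NF_i/10), G_i = 10^(G_i,dB/10)
  Stage 1: F_1 = 10^(4.39/10) = 2.748, G_1 = 10^(10.5/10) = 11.22
  Stage 2: F_2 = 10^(2.95/10) = 1.972, G_2 = 10^(−2.95/10) = 0.5070
Friis cascade:
  F = 2.748 + (1.972 − 1)/11.22 = 2.835
NF = 10 log₁₀(2.835) = 4.52 dB

4.52 dB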